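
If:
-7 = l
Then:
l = -7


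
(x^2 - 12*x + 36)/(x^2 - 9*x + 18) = (x - 6)/(x - 3)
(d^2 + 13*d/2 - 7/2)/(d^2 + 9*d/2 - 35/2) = (2*d - 1)/(2*d - 5)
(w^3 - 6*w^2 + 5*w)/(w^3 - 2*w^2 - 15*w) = (w - 1)/(w + 3)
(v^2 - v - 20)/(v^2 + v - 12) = (v - 5)/(v - 3)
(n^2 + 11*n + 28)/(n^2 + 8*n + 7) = (n + 4)/(n + 1)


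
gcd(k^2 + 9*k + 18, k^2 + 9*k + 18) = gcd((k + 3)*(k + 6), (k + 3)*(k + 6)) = k^2 + 9*k + 18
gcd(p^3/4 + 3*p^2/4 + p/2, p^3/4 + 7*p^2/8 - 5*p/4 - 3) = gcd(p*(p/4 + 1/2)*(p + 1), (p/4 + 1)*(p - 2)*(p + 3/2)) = 1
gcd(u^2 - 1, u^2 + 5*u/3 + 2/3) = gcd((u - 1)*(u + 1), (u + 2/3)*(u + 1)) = u + 1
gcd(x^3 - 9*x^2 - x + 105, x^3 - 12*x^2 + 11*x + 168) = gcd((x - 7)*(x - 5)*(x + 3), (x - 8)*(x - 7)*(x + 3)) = x^2 - 4*x - 21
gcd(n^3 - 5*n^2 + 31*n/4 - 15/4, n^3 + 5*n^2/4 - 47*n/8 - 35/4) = n - 5/2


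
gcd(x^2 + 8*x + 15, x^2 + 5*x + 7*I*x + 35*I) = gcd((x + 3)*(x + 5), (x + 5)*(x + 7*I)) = x + 5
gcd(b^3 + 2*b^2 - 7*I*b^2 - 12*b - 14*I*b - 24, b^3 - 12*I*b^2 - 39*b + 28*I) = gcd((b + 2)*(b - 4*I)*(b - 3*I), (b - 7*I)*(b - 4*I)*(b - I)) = b - 4*I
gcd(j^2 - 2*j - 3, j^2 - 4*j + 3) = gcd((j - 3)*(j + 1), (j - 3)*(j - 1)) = j - 3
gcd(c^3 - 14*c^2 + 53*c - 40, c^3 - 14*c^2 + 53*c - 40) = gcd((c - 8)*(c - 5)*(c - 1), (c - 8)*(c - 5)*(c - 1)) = c^3 - 14*c^2 + 53*c - 40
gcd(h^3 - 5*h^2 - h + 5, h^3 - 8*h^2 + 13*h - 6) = h - 1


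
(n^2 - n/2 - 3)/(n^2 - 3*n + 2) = (n + 3/2)/(n - 1)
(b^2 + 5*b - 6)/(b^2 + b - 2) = (b + 6)/(b + 2)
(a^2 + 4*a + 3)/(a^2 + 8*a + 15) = (a + 1)/(a + 5)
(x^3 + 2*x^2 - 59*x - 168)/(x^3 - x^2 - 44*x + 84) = (x^2 - 5*x - 24)/(x^2 - 8*x + 12)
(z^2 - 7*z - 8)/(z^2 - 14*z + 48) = (z + 1)/(z - 6)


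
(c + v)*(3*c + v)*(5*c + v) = 15*c^3 + 23*c^2*v + 9*c*v^2 + v^3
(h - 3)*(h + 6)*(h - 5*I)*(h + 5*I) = h^4 + 3*h^3 + 7*h^2 + 75*h - 450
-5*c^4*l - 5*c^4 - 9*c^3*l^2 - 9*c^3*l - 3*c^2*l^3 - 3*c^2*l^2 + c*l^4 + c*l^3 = (-5*c + l)*(c + l)^2*(c*l + c)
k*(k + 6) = k^2 + 6*k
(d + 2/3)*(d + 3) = d^2 + 11*d/3 + 2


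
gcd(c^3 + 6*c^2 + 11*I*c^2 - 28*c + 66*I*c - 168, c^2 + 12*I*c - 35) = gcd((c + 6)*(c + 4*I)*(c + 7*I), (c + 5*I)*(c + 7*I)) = c + 7*I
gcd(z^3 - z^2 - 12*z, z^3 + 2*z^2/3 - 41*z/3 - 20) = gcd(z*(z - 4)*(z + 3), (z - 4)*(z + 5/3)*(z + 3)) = z^2 - z - 12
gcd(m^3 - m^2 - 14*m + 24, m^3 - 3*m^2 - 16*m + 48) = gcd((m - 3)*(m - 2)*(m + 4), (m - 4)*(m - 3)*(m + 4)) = m^2 + m - 12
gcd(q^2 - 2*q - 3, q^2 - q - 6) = q - 3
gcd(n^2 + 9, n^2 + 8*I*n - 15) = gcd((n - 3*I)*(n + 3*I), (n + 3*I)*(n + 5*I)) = n + 3*I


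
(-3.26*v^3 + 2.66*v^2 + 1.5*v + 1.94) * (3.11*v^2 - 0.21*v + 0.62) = -10.1386*v^5 + 8.9572*v^4 + 2.0852*v^3 + 7.3676*v^2 + 0.5226*v + 1.2028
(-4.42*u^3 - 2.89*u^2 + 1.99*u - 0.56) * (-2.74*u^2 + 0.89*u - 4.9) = 12.1108*u^5 + 3.9848*u^4 + 13.6333*u^3 + 17.4665*u^2 - 10.2494*u + 2.744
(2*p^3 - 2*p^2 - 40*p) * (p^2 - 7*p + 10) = 2*p^5 - 16*p^4 - 6*p^3 + 260*p^2 - 400*p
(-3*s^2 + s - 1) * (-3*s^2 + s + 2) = 9*s^4 - 6*s^3 - 2*s^2 + s - 2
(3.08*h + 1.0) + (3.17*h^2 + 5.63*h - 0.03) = 3.17*h^2 + 8.71*h + 0.97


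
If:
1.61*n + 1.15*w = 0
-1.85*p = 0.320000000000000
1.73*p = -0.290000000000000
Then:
No Solution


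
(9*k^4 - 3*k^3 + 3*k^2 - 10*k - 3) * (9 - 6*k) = -54*k^5 + 99*k^4 - 45*k^3 + 87*k^2 - 72*k - 27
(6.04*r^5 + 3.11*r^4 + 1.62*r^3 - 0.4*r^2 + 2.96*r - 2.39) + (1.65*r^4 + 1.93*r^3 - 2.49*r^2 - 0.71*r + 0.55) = 6.04*r^5 + 4.76*r^4 + 3.55*r^3 - 2.89*r^2 + 2.25*r - 1.84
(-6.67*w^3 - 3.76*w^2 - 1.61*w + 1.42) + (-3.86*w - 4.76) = -6.67*w^3 - 3.76*w^2 - 5.47*w - 3.34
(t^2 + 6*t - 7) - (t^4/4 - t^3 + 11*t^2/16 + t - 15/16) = -t^4/4 + t^3 + 5*t^2/16 + 5*t - 97/16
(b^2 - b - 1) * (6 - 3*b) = -3*b^3 + 9*b^2 - 3*b - 6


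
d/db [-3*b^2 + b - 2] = 1 - 6*b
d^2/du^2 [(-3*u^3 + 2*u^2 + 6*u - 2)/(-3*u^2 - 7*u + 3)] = 2*(162*u^3 - 189*u^2 + 45*u - 28)/(27*u^6 + 189*u^5 + 360*u^4 - 35*u^3 - 360*u^2 + 189*u - 27)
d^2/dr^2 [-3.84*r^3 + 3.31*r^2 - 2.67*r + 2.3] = 6.62 - 23.04*r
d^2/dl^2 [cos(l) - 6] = -cos(l)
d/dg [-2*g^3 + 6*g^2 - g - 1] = -6*g^2 + 12*g - 1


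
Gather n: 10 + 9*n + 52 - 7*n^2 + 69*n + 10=-7*n^2 + 78*n + 72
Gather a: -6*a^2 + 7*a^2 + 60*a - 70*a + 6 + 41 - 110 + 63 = a^2 - 10*a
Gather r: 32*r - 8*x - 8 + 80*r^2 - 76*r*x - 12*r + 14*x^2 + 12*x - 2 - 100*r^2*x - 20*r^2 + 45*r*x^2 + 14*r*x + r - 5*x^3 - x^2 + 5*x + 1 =r^2*(60 - 100*x) + r*(45*x^2 - 62*x + 21) - 5*x^3 + 13*x^2 + 9*x - 9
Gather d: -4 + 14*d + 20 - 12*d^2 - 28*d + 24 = -12*d^2 - 14*d + 40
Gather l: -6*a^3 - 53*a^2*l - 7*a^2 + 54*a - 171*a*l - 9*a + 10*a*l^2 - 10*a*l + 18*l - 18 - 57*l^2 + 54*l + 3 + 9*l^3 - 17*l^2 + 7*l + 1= -6*a^3 - 7*a^2 + 45*a + 9*l^3 + l^2*(10*a - 74) + l*(-53*a^2 - 181*a + 79) - 14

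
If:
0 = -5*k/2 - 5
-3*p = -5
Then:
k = -2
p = 5/3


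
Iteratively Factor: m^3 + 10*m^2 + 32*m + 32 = (m + 4)*(m^2 + 6*m + 8) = (m + 2)*(m + 4)*(m + 4)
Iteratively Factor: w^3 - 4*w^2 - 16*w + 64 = (w - 4)*(w^2 - 16) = (w - 4)^2*(w + 4)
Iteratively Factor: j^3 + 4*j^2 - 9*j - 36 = (j + 4)*(j^2 - 9) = (j - 3)*(j + 4)*(j + 3)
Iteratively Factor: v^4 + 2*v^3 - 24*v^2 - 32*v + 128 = (v + 4)*(v^3 - 2*v^2 - 16*v + 32) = (v - 2)*(v + 4)*(v^2 - 16) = (v - 2)*(v + 4)^2*(v - 4)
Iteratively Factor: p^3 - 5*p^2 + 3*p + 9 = (p - 3)*(p^2 - 2*p - 3) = (p - 3)^2*(p + 1)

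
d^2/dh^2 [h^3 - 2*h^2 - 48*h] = 6*h - 4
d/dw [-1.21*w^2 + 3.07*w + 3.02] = 3.07 - 2.42*w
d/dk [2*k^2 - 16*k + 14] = 4*k - 16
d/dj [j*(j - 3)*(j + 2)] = 3*j^2 - 2*j - 6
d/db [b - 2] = 1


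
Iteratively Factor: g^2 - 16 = (g - 4)*(g + 4)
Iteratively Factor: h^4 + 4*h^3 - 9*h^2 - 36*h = (h - 3)*(h^3 + 7*h^2 + 12*h) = h*(h - 3)*(h^2 + 7*h + 12) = h*(h - 3)*(h + 4)*(h + 3)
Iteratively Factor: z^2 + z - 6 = (z - 2)*(z + 3)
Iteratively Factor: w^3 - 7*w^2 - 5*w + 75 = (w + 3)*(w^2 - 10*w + 25) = (w - 5)*(w + 3)*(w - 5)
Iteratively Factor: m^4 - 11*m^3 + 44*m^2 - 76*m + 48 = (m - 2)*(m^3 - 9*m^2 + 26*m - 24) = (m - 2)^2*(m^2 - 7*m + 12) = (m - 4)*(m - 2)^2*(m - 3)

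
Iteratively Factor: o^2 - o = (o)*(o - 1)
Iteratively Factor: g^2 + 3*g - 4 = (g + 4)*(g - 1)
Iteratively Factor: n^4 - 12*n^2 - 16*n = (n + 2)*(n^3 - 2*n^2 - 8*n) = (n - 4)*(n + 2)*(n^2 + 2*n) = n*(n - 4)*(n + 2)*(n + 2)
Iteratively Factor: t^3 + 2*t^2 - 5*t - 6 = (t + 1)*(t^2 + t - 6) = (t - 2)*(t + 1)*(t + 3)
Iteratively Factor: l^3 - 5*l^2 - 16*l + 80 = (l - 4)*(l^2 - l - 20) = (l - 5)*(l - 4)*(l + 4)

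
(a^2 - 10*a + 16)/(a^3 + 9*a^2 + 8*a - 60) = (a - 8)/(a^2 + 11*a + 30)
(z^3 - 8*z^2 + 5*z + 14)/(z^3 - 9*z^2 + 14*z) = (z + 1)/z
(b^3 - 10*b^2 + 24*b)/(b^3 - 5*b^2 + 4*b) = (b - 6)/(b - 1)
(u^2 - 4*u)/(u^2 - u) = (u - 4)/(u - 1)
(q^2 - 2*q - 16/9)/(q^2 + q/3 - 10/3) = (9*q^2 - 18*q - 16)/(3*(3*q^2 + q - 10))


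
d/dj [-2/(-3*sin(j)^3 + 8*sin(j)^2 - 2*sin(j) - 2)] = 2*(-9*sin(j)^2 + 16*sin(j) - 2)*cos(j)/(3*sin(j)^3 - 8*sin(j)^2 + 2*sin(j) + 2)^2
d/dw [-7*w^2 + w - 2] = 1 - 14*w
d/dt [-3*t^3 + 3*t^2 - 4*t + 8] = -9*t^2 + 6*t - 4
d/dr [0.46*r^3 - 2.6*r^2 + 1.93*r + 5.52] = 1.38*r^2 - 5.2*r + 1.93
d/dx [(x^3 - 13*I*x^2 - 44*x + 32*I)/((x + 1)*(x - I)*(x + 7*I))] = (x^2*(1 + 19*I) + x*(64 + 14*I) + 116 + 224*I)/(x^4 + x^3*(2 + 14*I) + x^2*(-48 + 28*I) + x*(-98 + 14*I) - 49)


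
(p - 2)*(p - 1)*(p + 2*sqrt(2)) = p^3 - 3*p^2 + 2*sqrt(2)*p^2 - 6*sqrt(2)*p + 2*p + 4*sqrt(2)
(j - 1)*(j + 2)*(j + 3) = j^3 + 4*j^2 + j - 6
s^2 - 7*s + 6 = (s - 6)*(s - 1)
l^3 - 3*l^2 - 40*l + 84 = (l - 7)*(l - 2)*(l + 6)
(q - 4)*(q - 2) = q^2 - 6*q + 8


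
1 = 1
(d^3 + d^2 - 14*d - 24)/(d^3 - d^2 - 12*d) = (d + 2)/d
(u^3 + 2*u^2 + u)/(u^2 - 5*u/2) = 2*(u^2 + 2*u + 1)/(2*u - 5)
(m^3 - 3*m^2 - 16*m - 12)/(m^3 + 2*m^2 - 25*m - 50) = (m^2 - 5*m - 6)/(m^2 - 25)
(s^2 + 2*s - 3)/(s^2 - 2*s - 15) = (s - 1)/(s - 5)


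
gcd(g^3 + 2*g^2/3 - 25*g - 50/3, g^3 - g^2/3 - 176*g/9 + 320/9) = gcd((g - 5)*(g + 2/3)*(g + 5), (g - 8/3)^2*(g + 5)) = g + 5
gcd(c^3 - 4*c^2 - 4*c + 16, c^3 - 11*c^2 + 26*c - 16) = c - 2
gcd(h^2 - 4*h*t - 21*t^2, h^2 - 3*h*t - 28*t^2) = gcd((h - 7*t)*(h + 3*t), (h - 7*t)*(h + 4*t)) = -h + 7*t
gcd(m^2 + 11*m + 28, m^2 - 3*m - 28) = m + 4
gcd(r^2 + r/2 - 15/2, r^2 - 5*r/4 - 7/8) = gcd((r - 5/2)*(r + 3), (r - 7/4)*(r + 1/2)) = 1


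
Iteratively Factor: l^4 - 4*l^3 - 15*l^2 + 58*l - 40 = (l + 4)*(l^3 - 8*l^2 + 17*l - 10) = (l - 1)*(l + 4)*(l^2 - 7*l + 10) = (l - 2)*(l - 1)*(l + 4)*(l - 5)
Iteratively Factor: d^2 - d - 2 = (d + 1)*(d - 2)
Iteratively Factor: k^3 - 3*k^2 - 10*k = (k + 2)*(k^2 - 5*k) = k*(k + 2)*(k - 5)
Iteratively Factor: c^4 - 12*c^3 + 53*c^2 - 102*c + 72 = (c - 3)*(c^3 - 9*c^2 + 26*c - 24) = (c - 3)^2*(c^2 - 6*c + 8) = (c - 4)*(c - 3)^2*(c - 2)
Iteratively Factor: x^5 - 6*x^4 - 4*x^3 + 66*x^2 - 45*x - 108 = (x - 4)*(x^4 - 2*x^3 - 12*x^2 + 18*x + 27) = (x - 4)*(x - 3)*(x^3 + x^2 - 9*x - 9) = (x - 4)*(x - 3)^2*(x^2 + 4*x + 3) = (x - 4)*(x - 3)^2*(x + 1)*(x + 3)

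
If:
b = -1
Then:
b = -1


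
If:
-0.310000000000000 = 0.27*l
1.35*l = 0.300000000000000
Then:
No Solution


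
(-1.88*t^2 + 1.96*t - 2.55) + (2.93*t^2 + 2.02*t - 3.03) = 1.05*t^2 + 3.98*t - 5.58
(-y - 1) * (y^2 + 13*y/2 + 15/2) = -y^3 - 15*y^2/2 - 14*y - 15/2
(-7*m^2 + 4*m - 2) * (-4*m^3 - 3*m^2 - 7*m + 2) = 28*m^5 + 5*m^4 + 45*m^3 - 36*m^2 + 22*m - 4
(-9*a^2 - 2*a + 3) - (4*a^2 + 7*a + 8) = -13*a^2 - 9*a - 5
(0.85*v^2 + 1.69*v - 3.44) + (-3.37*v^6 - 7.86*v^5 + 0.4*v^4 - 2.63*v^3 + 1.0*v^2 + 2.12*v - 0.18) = -3.37*v^6 - 7.86*v^5 + 0.4*v^4 - 2.63*v^3 + 1.85*v^2 + 3.81*v - 3.62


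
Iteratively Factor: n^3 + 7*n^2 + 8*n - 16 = (n + 4)*(n^2 + 3*n - 4) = (n - 1)*(n + 4)*(n + 4)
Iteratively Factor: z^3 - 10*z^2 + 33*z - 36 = (z - 3)*(z^2 - 7*z + 12) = (z - 4)*(z - 3)*(z - 3)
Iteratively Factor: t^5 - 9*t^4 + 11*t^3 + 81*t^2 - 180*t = (t)*(t^4 - 9*t^3 + 11*t^2 + 81*t - 180) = t*(t + 3)*(t^3 - 12*t^2 + 47*t - 60) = t*(t - 5)*(t + 3)*(t^2 - 7*t + 12) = t*(t - 5)*(t - 4)*(t + 3)*(t - 3)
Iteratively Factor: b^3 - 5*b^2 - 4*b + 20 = (b - 5)*(b^2 - 4) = (b - 5)*(b + 2)*(b - 2)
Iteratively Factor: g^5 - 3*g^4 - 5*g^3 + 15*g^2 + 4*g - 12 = (g + 2)*(g^4 - 5*g^3 + 5*g^2 + 5*g - 6) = (g - 3)*(g + 2)*(g^3 - 2*g^2 - g + 2) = (g - 3)*(g - 2)*(g + 2)*(g^2 - 1) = (g - 3)*(g - 2)*(g + 1)*(g + 2)*(g - 1)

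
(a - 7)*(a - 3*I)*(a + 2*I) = a^3 - 7*a^2 - I*a^2 + 6*a + 7*I*a - 42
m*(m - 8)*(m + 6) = m^3 - 2*m^2 - 48*m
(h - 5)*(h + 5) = h^2 - 25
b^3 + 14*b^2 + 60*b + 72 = (b + 2)*(b + 6)^2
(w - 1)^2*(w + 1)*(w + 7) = w^4 + 6*w^3 - 8*w^2 - 6*w + 7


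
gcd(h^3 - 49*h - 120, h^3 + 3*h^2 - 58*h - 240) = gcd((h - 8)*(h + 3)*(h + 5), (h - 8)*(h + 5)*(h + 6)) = h^2 - 3*h - 40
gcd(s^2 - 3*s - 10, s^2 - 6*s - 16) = s + 2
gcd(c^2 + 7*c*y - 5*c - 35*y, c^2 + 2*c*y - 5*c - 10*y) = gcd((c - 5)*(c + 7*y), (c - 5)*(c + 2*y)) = c - 5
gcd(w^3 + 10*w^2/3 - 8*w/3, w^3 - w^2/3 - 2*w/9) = w^2 - 2*w/3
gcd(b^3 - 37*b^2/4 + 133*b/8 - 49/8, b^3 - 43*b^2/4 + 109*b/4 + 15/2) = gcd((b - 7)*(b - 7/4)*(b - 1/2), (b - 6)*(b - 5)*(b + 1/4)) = 1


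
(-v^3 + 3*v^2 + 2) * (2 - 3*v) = 3*v^4 - 11*v^3 + 6*v^2 - 6*v + 4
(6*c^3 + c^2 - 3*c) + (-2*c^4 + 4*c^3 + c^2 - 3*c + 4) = -2*c^4 + 10*c^3 + 2*c^2 - 6*c + 4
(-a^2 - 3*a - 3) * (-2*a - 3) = 2*a^3 + 9*a^2 + 15*a + 9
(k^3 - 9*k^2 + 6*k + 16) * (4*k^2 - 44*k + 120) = 4*k^5 - 80*k^4 + 540*k^3 - 1280*k^2 + 16*k + 1920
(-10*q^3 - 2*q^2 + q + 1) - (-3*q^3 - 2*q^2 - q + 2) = -7*q^3 + 2*q - 1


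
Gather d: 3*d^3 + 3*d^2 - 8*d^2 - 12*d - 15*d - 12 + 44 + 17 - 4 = 3*d^3 - 5*d^2 - 27*d + 45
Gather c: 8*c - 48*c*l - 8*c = -48*c*l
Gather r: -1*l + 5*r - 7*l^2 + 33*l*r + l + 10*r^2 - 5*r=-7*l^2 + 33*l*r + 10*r^2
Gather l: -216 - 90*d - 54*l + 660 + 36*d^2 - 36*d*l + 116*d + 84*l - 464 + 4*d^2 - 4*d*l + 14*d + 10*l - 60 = 40*d^2 + 40*d + l*(40 - 40*d) - 80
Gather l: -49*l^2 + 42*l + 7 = -49*l^2 + 42*l + 7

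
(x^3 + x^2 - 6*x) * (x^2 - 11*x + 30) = x^5 - 10*x^4 + 13*x^3 + 96*x^2 - 180*x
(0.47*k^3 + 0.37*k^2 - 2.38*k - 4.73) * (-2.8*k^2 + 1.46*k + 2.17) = -1.316*k^5 - 0.3498*k^4 + 8.2241*k^3 + 10.5721*k^2 - 12.0704*k - 10.2641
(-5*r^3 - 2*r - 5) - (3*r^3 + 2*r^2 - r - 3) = -8*r^3 - 2*r^2 - r - 2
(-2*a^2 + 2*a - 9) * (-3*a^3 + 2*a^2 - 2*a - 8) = 6*a^5 - 10*a^4 + 35*a^3 - 6*a^2 + 2*a + 72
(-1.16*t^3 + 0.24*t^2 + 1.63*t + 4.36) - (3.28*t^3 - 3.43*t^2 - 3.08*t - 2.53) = -4.44*t^3 + 3.67*t^2 + 4.71*t + 6.89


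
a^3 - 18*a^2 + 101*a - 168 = (a - 8)*(a - 7)*(a - 3)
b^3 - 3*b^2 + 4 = (b - 2)^2*(b + 1)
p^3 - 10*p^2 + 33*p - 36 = (p - 4)*(p - 3)^2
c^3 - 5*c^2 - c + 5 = (c - 5)*(c - 1)*(c + 1)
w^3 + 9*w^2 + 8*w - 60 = (w - 2)*(w + 5)*(w + 6)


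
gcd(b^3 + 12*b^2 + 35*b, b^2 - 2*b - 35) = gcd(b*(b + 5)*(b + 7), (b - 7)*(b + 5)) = b + 5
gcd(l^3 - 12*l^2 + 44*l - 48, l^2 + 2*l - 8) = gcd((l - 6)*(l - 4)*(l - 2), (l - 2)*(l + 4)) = l - 2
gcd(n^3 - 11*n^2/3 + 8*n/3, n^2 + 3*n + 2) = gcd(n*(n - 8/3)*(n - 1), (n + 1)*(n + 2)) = 1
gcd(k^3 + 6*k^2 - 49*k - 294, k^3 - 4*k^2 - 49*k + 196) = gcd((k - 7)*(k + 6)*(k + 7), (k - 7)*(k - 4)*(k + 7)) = k^2 - 49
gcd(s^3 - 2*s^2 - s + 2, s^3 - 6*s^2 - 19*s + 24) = s - 1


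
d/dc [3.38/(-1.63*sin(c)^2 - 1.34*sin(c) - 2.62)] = (11.0188*sin(c) + 4.5292)*cos(c)/(1.63*sin(c)^2 + 1.34*sin(c) + 2.62)^2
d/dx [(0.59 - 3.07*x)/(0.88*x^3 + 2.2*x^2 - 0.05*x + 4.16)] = (5.4032*x^3 + 5.1964*x^2 - 2.596*x - 12.7417)/(0.7744*x^6 + 3.872*x^5 + 4.752*x^4 + 7.1016*x^3 + 18.3065*x^2 - 0.416*x + 17.3056)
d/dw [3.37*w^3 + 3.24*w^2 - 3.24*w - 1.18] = 10.11*w^2 + 6.48*w - 3.24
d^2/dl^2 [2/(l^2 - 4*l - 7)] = 4*(l^2 - 4*l - 4*(l - 2)^2 - 7)/(-l^2 + 4*l + 7)^3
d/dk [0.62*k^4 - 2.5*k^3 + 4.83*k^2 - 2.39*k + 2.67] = 2.48*k^3 - 7.5*k^2 + 9.66*k - 2.39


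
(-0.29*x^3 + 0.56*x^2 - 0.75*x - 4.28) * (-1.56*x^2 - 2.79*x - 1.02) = 0.4524*x^5 - 0.0645000000000002*x^4 - 0.0966000000000002*x^3 + 8.1981*x^2 + 12.7062*x + 4.3656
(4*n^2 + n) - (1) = 4*n^2 + n - 1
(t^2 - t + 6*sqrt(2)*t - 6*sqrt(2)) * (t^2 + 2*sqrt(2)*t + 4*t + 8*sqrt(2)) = t^4 + 3*t^3 + 8*sqrt(2)*t^3 + 20*t^2 + 24*sqrt(2)*t^2 - 32*sqrt(2)*t + 72*t - 96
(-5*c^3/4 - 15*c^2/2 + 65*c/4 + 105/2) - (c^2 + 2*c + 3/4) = -5*c^3/4 - 17*c^2/2 + 57*c/4 + 207/4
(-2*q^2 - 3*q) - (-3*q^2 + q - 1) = q^2 - 4*q + 1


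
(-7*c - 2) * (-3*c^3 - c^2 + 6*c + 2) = 21*c^4 + 13*c^3 - 40*c^2 - 26*c - 4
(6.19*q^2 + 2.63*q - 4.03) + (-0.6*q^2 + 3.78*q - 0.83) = 5.59*q^2 + 6.41*q - 4.86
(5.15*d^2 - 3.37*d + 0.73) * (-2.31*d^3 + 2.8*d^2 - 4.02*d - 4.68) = -11.8965*d^5 + 22.2047*d^4 - 31.8253*d^3 - 8.5106*d^2 + 12.837*d - 3.4164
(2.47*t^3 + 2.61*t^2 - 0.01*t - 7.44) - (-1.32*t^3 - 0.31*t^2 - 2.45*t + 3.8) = 3.79*t^3 + 2.92*t^2 + 2.44*t - 11.24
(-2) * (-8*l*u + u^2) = 16*l*u - 2*u^2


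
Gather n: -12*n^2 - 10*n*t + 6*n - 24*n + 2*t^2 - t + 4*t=-12*n^2 + n*(-10*t - 18) + 2*t^2 + 3*t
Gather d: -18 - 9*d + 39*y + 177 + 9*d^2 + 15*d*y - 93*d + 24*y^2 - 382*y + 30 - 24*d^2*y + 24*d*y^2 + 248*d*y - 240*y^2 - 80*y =d^2*(9 - 24*y) + d*(24*y^2 + 263*y - 102) - 216*y^2 - 423*y + 189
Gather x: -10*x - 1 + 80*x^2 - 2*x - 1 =80*x^2 - 12*x - 2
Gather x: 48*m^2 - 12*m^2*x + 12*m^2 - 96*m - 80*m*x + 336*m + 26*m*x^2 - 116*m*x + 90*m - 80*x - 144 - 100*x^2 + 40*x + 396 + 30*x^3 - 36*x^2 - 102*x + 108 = 60*m^2 + 330*m + 30*x^3 + x^2*(26*m - 136) + x*(-12*m^2 - 196*m - 142) + 360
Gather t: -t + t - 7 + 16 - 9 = 0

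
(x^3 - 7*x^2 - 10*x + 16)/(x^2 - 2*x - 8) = (x^2 - 9*x + 8)/(x - 4)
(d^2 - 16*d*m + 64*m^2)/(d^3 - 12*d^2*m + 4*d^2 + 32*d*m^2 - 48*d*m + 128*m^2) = (d - 8*m)/(d^2 - 4*d*m + 4*d - 16*m)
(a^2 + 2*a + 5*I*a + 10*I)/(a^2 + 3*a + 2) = (a + 5*I)/(a + 1)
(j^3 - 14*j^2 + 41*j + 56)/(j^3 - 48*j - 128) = (j^2 - 6*j - 7)/(j^2 + 8*j + 16)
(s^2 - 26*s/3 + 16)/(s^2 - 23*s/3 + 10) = (3*s - 8)/(3*s - 5)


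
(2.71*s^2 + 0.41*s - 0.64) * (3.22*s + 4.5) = 8.7262*s^3 + 13.5152*s^2 - 0.2158*s - 2.88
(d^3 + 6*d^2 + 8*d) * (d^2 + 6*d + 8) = d^5 + 12*d^4 + 52*d^3 + 96*d^2 + 64*d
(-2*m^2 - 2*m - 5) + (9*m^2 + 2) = 7*m^2 - 2*m - 3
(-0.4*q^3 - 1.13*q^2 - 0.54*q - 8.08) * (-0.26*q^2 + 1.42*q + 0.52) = 0.104*q^5 - 0.2742*q^4 - 1.6722*q^3 + 0.7464*q^2 - 11.7544*q - 4.2016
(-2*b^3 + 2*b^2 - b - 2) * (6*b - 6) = -12*b^4 + 24*b^3 - 18*b^2 - 6*b + 12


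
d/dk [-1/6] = 0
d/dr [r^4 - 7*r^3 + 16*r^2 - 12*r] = 4*r^3 - 21*r^2 + 32*r - 12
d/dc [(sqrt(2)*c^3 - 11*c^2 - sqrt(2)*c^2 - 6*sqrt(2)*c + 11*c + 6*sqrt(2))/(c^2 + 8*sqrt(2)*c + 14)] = (sqrt(2)*c^4 + 32*c^3 - 40*sqrt(2)*c^2 - 27*c^2 - 308*c - 40*sqrt(2)*c - 84*sqrt(2) + 58)/(c^4 + 16*sqrt(2)*c^3 + 156*c^2 + 224*sqrt(2)*c + 196)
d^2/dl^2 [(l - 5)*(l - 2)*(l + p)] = 6*l + 2*p - 14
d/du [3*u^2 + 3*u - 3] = 6*u + 3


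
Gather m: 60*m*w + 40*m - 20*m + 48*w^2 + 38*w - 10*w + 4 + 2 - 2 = m*(60*w + 20) + 48*w^2 + 28*w + 4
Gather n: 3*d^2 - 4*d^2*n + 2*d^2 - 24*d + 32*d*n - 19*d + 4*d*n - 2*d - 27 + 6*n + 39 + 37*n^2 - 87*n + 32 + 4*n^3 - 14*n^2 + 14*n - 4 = 5*d^2 - 45*d + 4*n^3 + 23*n^2 + n*(-4*d^2 + 36*d - 67) + 40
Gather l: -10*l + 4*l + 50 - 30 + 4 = 24 - 6*l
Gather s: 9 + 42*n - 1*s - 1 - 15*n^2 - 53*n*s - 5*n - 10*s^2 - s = -15*n^2 + 37*n - 10*s^2 + s*(-53*n - 2) + 8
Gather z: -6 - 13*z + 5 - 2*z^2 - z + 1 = -2*z^2 - 14*z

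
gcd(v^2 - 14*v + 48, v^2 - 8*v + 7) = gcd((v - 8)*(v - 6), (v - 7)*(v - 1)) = 1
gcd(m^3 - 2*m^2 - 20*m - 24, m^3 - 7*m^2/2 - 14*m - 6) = m^2 - 4*m - 12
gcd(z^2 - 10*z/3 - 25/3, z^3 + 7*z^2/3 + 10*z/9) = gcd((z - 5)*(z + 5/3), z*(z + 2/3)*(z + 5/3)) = z + 5/3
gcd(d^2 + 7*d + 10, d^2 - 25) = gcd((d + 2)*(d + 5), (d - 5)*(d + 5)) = d + 5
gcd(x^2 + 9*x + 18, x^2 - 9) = x + 3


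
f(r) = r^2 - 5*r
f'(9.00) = 13.00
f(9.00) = 36.00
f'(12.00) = 19.00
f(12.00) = 84.00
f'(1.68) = -1.64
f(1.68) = -5.58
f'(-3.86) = -12.72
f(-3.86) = 34.20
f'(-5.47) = -15.94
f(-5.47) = 57.27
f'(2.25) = -0.50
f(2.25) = -6.19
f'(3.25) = 1.50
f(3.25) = -5.69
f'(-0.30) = -5.60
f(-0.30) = 1.59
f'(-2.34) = -9.68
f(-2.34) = 17.18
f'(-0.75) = -6.50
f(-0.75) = 4.31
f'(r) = 2*r - 5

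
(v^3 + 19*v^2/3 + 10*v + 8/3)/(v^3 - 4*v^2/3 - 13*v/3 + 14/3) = (3*v^2 + 13*v + 4)/(3*v^2 - 10*v + 7)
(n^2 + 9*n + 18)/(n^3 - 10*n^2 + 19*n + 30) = (n^2 + 9*n + 18)/(n^3 - 10*n^2 + 19*n + 30)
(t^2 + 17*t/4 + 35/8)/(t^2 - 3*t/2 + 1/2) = (8*t^2 + 34*t + 35)/(4*(2*t^2 - 3*t + 1))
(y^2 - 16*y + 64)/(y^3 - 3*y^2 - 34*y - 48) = (y - 8)/(y^2 + 5*y + 6)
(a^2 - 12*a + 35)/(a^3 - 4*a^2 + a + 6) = (a^2 - 12*a + 35)/(a^3 - 4*a^2 + a + 6)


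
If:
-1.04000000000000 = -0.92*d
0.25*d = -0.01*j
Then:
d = 1.13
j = -28.26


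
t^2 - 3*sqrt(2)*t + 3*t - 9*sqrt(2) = (t + 3)*(t - 3*sqrt(2))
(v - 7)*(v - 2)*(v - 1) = v^3 - 10*v^2 + 23*v - 14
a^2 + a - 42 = (a - 6)*(a + 7)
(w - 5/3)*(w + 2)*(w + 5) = w^3 + 16*w^2/3 - 5*w/3 - 50/3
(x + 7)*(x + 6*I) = x^2 + 7*x + 6*I*x + 42*I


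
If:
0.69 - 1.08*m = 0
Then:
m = 0.64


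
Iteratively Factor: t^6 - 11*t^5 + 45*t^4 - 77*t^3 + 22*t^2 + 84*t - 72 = (t - 3)*(t^5 - 8*t^4 + 21*t^3 - 14*t^2 - 20*t + 24) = (t - 3)*(t - 2)*(t^4 - 6*t^3 + 9*t^2 + 4*t - 12) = (t - 3)*(t - 2)^2*(t^3 - 4*t^2 + t + 6) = (t - 3)*(t - 2)^2*(t + 1)*(t^2 - 5*t + 6) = (t - 3)*(t - 2)^3*(t + 1)*(t - 3)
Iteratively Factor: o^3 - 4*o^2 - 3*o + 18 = (o - 3)*(o^2 - o - 6) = (o - 3)^2*(o + 2)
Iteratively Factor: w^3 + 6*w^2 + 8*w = (w)*(w^2 + 6*w + 8) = w*(w + 2)*(w + 4)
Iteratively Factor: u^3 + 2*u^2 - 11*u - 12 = (u + 1)*(u^2 + u - 12) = (u + 1)*(u + 4)*(u - 3)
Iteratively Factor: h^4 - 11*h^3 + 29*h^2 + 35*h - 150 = (h - 5)*(h^3 - 6*h^2 - h + 30) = (h - 5)*(h - 3)*(h^2 - 3*h - 10) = (h - 5)^2*(h - 3)*(h + 2)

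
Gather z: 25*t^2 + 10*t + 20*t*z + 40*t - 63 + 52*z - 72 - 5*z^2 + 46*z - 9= 25*t^2 + 50*t - 5*z^2 + z*(20*t + 98) - 144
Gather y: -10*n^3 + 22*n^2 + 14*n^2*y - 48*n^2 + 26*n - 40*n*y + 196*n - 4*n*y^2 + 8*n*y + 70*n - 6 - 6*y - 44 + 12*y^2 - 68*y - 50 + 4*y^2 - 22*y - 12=-10*n^3 - 26*n^2 + 292*n + y^2*(16 - 4*n) + y*(14*n^2 - 32*n - 96) - 112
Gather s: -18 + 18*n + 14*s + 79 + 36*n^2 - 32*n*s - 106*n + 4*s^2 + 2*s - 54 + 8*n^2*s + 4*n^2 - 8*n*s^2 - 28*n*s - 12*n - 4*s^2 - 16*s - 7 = 40*n^2 - 8*n*s^2 - 100*n + s*(8*n^2 - 60*n)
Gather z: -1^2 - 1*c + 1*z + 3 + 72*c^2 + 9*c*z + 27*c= 72*c^2 + 26*c + z*(9*c + 1) + 2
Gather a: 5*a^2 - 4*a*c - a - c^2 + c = 5*a^2 + a*(-4*c - 1) - c^2 + c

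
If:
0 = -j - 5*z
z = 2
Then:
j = -10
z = 2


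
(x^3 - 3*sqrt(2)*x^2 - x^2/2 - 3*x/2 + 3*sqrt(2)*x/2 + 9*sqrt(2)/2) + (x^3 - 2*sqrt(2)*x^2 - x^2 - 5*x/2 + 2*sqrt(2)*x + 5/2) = 2*x^3 - 5*sqrt(2)*x^2 - 3*x^2/2 - 4*x + 7*sqrt(2)*x/2 + 5/2 + 9*sqrt(2)/2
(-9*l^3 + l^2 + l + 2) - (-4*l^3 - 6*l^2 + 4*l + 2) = -5*l^3 + 7*l^2 - 3*l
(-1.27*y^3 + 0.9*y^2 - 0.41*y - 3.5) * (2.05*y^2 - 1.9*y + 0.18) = -2.6035*y^5 + 4.258*y^4 - 2.7791*y^3 - 6.234*y^2 + 6.5762*y - 0.63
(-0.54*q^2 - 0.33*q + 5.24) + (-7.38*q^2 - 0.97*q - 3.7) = -7.92*q^2 - 1.3*q + 1.54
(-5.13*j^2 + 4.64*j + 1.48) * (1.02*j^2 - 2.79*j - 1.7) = -5.2326*j^4 + 19.0455*j^3 - 2.715*j^2 - 12.0172*j - 2.516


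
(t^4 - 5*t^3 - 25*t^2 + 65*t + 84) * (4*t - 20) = 4*t^5 - 40*t^4 + 760*t^2 - 964*t - 1680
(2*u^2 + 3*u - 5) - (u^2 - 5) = u^2 + 3*u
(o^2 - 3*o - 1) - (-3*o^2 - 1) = 4*o^2 - 3*o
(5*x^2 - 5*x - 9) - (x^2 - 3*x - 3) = 4*x^2 - 2*x - 6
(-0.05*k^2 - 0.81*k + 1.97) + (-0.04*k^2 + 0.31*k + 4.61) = -0.09*k^2 - 0.5*k + 6.58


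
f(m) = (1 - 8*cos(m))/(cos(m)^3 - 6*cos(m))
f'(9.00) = 0.16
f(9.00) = 1.76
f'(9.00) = 0.16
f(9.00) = 1.76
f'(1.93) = -1.08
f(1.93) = 1.85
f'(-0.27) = 0.20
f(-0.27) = 1.37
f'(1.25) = -1.70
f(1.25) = 0.82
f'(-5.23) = -0.77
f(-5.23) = 1.04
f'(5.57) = 0.44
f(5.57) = 1.23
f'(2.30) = 0.00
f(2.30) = 1.71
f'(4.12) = 0.19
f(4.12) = 1.72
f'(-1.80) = 3.02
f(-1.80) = 2.08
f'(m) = (1 - 8*cos(m))*(3*sin(m)*cos(m)^2 - 6*sin(m))/(cos(m)^3 - 6*cos(m))^2 + 8*sin(m)/(cos(m)^3 - 6*cos(m)) = (-16*cos(m)^3 + 3*cos(m)^2 - 6)*sin(m)/((sin(m)^2 + 5)^2*cos(m)^2)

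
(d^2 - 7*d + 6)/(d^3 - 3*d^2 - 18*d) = (d - 1)/(d*(d + 3))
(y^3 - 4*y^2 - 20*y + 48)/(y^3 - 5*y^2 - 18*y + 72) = (y - 2)/(y - 3)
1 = 1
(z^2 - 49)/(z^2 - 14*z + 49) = (z + 7)/(z - 7)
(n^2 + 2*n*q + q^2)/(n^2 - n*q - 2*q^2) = (-n - q)/(-n + 2*q)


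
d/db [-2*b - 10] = -2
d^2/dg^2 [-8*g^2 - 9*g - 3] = -16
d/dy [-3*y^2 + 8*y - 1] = 8 - 6*y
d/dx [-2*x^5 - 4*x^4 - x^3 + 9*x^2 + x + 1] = -10*x^4 - 16*x^3 - 3*x^2 + 18*x + 1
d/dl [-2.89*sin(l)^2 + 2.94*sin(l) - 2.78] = (2.94 - 5.78*sin(l))*cos(l)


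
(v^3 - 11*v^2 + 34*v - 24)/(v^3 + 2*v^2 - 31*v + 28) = (v - 6)/(v + 7)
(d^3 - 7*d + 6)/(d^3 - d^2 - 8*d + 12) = (d - 1)/(d - 2)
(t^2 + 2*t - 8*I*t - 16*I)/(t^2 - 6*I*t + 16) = (t + 2)/(t + 2*I)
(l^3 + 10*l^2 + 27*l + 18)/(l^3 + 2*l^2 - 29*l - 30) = (l + 3)/(l - 5)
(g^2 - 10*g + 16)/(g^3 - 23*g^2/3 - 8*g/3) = 3*(g - 2)/(g*(3*g + 1))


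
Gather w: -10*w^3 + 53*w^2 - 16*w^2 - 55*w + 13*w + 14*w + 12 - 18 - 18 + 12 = -10*w^3 + 37*w^2 - 28*w - 12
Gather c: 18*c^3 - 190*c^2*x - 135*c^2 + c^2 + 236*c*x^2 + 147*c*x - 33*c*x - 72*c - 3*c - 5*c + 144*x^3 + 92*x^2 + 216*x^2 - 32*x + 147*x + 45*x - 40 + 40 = 18*c^3 + c^2*(-190*x - 134) + c*(236*x^2 + 114*x - 80) + 144*x^3 + 308*x^2 + 160*x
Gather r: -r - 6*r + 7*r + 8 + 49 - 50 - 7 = 0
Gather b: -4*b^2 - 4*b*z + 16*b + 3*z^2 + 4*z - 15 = -4*b^2 + b*(16 - 4*z) + 3*z^2 + 4*z - 15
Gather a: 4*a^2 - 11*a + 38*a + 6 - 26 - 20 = 4*a^2 + 27*a - 40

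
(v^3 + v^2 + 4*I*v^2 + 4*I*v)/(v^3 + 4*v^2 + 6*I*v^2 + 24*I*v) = (v^2 + v*(1 + 4*I) + 4*I)/(v^2 + v*(4 + 6*I) + 24*I)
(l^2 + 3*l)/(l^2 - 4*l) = (l + 3)/(l - 4)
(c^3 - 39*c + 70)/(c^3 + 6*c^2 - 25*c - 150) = (c^2 + 5*c - 14)/(c^2 + 11*c + 30)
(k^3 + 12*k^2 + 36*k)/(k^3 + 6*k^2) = (k + 6)/k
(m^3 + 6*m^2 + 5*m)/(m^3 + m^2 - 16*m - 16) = m*(m + 5)/(m^2 - 16)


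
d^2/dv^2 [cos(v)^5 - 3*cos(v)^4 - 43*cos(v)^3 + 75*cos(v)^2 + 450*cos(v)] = -25*cos(v)^5 + 48*cos(v)^4 + 407*cos(v)^3 - 336*cos(v)^2 - 708*cos(v) + 150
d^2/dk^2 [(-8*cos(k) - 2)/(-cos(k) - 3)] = 22*(cos(k)^2 - 3*cos(k) - 2)/(cos(k) + 3)^3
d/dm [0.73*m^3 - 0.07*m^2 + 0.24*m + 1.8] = 2.19*m^2 - 0.14*m + 0.24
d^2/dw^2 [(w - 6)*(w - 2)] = 2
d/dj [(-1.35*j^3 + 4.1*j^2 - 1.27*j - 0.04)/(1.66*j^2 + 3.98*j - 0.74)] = (-2.241*j^4 - 10.746*j^3 + 21.4232*j^2 - 5.9352*j + 1.099)/(2.7556*j^4 + 13.2136*j^3 + 13.3836*j^2 - 5.8904*j + 0.5476)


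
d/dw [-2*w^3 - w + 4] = -6*w^2 - 1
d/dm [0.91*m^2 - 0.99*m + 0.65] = 1.82*m - 0.99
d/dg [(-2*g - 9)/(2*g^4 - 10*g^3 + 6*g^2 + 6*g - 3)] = 2*(6*g^4 + 16*g^3 - 129*g^2 + 54*g + 30)/(4*g^8 - 40*g^7 + 124*g^6 - 96*g^5 - 96*g^4 + 132*g^3 - 36*g + 9)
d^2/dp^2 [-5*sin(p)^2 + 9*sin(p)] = -9*sin(p) - 10*cos(2*p)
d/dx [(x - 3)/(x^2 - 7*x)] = (-x^2 + 6*x - 21)/(x^2*(x^2 - 14*x + 49))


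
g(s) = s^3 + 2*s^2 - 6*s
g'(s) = 3*s^2 + 4*s - 6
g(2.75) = 19.42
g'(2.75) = 27.69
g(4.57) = 109.79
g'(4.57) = 74.93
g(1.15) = -2.73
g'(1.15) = 2.57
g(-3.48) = 2.96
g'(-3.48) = 16.41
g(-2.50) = 11.88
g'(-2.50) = 2.75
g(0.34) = -1.77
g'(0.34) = -4.29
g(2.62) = 15.99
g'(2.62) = 25.07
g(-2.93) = 9.60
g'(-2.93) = 8.03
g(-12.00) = -1368.00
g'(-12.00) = 378.00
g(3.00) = 27.00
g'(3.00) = 33.00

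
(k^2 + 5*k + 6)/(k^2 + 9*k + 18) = (k + 2)/(k + 6)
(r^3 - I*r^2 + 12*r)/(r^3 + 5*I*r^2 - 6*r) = (r - 4*I)/(r + 2*I)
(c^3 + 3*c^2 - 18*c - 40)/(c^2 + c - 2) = (c^2 + c - 20)/(c - 1)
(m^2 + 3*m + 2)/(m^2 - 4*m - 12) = (m + 1)/(m - 6)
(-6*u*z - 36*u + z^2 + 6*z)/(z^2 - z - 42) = (-6*u + z)/(z - 7)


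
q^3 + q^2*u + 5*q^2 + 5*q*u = q*(q + 5)*(q + u)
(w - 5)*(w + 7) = w^2 + 2*w - 35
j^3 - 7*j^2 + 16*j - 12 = (j - 3)*(j - 2)^2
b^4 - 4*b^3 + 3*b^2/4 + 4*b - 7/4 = (b - 7/2)*(b - 1)*(b - 1/2)*(b + 1)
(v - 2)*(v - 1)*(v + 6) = v^3 + 3*v^2 - 16*v + 12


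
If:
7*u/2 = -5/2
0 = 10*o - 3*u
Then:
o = -3/14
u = -5/7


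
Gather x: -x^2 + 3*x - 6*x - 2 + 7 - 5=-x^2 - 3*x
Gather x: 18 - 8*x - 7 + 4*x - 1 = 10 - 4*x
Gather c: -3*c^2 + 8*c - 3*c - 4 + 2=-3*c^2 + 5*c - 2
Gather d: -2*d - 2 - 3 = -2*d - 5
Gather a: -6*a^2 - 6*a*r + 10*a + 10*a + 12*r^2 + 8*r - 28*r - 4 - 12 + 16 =-6*a^2 + a*(20 - 6*r) + 12*r^2 - 20*r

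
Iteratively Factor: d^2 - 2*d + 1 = (d - 1)*(d - 1)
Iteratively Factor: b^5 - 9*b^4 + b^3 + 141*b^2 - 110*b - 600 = (b + 3)*(b^4 - 12*b^3 + 37*b^2 + 30*b - 200) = (b + 2)*(b + 3)*(b^3 - 14*b^2 + 65*b - 100) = (b - 5)*(b + 2)*(b + 3)*(b^2 - 9*b + 20) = (b - 5)*(b - 4)*(b + 2)*(b + 3)*(b - 5)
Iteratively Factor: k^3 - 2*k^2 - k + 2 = (k - 1)*(k^2 - k - 2) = (k - 2)*(k - 1)*(k + 1)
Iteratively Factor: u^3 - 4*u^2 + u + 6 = (u + 1)*(u^2 - 5*u + 6) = (u - 2)*(u + 1)*(u - 3)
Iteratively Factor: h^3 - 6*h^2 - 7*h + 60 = (h - 4)*(h^2 - 2*h - 15) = (h - 4)*(h + 3)*(h - 5)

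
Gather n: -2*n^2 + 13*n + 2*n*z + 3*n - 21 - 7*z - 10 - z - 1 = -2*n^2 + n*(2*z + 16) - 8*z - 32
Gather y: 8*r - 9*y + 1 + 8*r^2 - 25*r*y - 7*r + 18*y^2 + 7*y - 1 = 8*r^2 + r + 18*y^2 + y*(-25*r - 2)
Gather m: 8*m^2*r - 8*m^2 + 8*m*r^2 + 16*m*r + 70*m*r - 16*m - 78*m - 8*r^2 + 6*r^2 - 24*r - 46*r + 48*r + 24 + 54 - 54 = m^2*(8*r - 8) + m*(8*r^2 + 86*r - 94) - 2*r^2 - 22*r + 24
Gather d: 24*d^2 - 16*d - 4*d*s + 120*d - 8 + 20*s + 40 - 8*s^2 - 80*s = 24*d^2 + d*(104 - 4*s) - 8*s^2 - 60*s + 32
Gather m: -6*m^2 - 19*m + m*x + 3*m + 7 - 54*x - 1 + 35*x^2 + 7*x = -6*m^2 + m*(x - 16) + 35*x^2 - 47*x + 6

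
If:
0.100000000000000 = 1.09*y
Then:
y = 0.09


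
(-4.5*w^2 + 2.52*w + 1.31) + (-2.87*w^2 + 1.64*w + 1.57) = -7.37*w^2 + 4.16*w + 2.88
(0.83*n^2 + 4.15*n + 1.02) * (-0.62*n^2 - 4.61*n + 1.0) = -0.5146*n^4 - 6.3993*n^3 - 18.9339*n^2 - 0.5522*n + 1.02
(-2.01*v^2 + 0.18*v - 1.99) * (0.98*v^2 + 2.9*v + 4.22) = -1.9698*v^4 - 5.6526*v^3 - 9.9104*v^2 - 5.0114*v - 8.3978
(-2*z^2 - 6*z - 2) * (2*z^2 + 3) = -4*z^4 - 12*z^3 - 10*z^2 - 18*z - 6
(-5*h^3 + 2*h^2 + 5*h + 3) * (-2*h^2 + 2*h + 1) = 10*h^5 - 14*h^4 - 11*h^3 + 6*h^2 + 11*h + 3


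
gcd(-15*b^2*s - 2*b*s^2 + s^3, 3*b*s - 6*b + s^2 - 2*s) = 3*b + s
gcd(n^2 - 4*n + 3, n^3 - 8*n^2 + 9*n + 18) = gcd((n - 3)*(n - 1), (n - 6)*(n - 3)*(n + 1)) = n - 3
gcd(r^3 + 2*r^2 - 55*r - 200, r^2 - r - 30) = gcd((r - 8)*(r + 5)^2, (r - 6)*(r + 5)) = r + 5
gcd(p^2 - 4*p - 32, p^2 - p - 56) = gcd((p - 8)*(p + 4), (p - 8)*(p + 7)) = p - 8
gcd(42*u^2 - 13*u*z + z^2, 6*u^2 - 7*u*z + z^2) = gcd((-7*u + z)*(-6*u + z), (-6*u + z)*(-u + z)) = -6*u + z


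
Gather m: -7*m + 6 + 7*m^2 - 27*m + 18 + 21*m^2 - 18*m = 28*m^2 - 52*m + 24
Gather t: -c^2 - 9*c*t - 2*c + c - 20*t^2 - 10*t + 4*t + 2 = -c^2 - c - 20*t^2 + t*(-9*c - 6) + 2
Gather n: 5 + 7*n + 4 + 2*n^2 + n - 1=2*n^2 + 8*n + 8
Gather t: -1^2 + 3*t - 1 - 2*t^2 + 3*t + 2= -2*t^2 + 6*t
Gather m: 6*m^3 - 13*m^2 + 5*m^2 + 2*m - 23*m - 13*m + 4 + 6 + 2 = 6*m^3 - 8*m^2 - 34*m + 12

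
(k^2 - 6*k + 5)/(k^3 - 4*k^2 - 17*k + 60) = (k - 1)/(k^2 + k - 12)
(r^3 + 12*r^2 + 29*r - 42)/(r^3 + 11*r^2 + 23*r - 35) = (r + 6)/(r + 5)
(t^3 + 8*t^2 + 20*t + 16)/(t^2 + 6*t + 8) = t + 2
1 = 1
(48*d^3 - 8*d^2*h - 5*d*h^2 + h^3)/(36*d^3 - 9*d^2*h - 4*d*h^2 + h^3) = (4*d - h)/(3*d - h)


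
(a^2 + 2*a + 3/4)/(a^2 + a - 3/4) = (2*a + 1)/(2*a - 1)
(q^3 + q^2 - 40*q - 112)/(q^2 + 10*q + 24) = (q^2 - 3*q - 28)/(q + 6)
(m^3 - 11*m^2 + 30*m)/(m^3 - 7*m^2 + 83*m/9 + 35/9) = 9*m*(m - 6)/(9*m^2 - 18*m - 7)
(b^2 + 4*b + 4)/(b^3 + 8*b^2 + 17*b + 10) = (b + 2)/(b^2 + 6*b + 5)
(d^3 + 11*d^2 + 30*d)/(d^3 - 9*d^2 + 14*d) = (d^2 + 11*d + 30)/(d^2 - 9*d + 14)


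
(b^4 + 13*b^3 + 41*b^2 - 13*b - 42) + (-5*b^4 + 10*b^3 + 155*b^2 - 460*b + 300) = -4*b^4 + 23*b^3 + 196*b^2 - 473*b + 258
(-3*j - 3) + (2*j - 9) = -j - 12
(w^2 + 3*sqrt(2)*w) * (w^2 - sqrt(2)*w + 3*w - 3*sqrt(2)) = w^4 + 2*sqrt(2)*w^3 + 3*w^3 - 6*w^2 + 6*sqrt(2)*w^2 - 18*w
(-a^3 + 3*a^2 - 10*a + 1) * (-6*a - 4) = 6*a^4 - 14*a^3 + 48*a^2 + 34*a - 4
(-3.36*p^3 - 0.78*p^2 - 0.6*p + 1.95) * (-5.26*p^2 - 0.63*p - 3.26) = 17.6736*p^5 + 6.2196*p^4 + 14.601*p^3 - 7.3362*p^2 + 0.7275*p - 6.357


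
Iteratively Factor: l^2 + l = (l)*(l + 1)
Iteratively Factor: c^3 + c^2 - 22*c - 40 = (c - 5)*(c^2 + 6*c + 8) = (c - 5)*(c + 4)*(c + 2)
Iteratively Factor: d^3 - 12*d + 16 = (d + 4)*(d^2 - 4*d + 4) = (d - 2)*(d + 4)*(d - 2)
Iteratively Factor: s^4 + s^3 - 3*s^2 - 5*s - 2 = (s - 2)*(s^3 + 3*s^2 + 3*s + 1) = (s - 2)*(s + 1)*(s^2 + 2*s + 1) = (s - 2)*(s + 1)^2*(s + 1)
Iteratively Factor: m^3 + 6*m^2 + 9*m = (m)*(m^2 + 6*m + 9) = m*(m + 3)*(m + 3)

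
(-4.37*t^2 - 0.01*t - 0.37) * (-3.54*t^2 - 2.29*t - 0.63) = 15.4698*t^4 + 10.0427*t^3 + 4.0858*t^2 + 0.8536*t + 0.2331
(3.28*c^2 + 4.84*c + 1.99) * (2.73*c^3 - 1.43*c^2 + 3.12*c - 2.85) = 8.9544*c^5 + 8.5228*c^4 + 8.7451*c^3 + 2.9071*c^2 - 7.5852*c - 5.6715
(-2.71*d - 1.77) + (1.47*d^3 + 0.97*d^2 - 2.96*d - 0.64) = 1.47*d^3 + 0.97*d^2 - 5.67*d - 2.41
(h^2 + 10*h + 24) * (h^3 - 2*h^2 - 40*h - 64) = h^5 + 8*h^4 - 36*h^3 - 512*h^2 - 1600*h - 1536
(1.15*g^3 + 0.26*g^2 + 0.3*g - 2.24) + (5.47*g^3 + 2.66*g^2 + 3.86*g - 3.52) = 6.62*g^3 + 2.92*g^2 + 4.16*g - 5.76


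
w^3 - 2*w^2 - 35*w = w*(w - 7)*(w + 5)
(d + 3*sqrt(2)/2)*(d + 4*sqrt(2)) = d^2 + 11*sqrt(2)*d/2 + 12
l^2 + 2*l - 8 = (l - 2)*(l + 4)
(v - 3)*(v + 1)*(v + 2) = v^3 - 7*v - 6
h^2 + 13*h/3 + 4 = (h + 4/3)*(h + 3)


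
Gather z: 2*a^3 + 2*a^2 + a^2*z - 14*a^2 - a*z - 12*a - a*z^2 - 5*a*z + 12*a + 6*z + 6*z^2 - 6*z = 2*a^3 - 12*a^2 + z^2*(6 - a) + z*(a^2 - 6*a)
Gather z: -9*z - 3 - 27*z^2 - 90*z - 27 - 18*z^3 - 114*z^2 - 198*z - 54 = -18*z^3 - 141*z^2 - 297*z - 84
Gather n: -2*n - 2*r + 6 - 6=-2*n - 2*r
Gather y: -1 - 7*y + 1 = -7*y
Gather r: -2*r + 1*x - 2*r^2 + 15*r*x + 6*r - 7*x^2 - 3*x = -2*r^2 + r*(15*x + 4) - 7*x^2 - 2*x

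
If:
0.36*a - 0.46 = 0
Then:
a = 1.28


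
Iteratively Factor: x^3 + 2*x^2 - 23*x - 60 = (x + 3)*(x^2 - x - 20) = (x + 3)*(x + 4)*(x - 5)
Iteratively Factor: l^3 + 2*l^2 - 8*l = (l + 4)*(l^2 - 2*l) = l*(l + 4)*(l - 2)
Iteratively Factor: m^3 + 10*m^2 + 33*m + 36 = (m + 3)*(m^2 + 7*m + 12) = (m + 3)*(m + 4)*(m + 3)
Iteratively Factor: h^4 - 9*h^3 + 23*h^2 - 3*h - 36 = (h - 3)*(h^3 - 6*h^2 + 5*h + 12) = (h - 3)^2*(h^2 - 3*h - 4) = (h - 3)^2*(h + 1)*(h - 4)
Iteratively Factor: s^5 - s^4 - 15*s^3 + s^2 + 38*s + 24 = (s - 4)*(s^4 + 3*s^3 - 3*s^2 - 11*s - 6) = (s - 4)*(s + 1)*(s^3 + 2*s^2 - 5*s - 6) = (s - 4)*(s + 1)^2*(s^2 + s - 6) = (s - 4)*(s + 1)^2*(s + 3)*(s - 2)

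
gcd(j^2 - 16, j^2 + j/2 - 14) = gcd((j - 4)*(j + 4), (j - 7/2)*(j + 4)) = j + 4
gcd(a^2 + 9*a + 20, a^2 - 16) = a + 4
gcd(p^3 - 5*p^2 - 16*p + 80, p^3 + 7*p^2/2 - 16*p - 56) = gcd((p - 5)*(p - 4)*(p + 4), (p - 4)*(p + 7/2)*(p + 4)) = p^2 - 16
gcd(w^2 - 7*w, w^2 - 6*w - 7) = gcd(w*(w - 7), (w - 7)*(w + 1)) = w - 7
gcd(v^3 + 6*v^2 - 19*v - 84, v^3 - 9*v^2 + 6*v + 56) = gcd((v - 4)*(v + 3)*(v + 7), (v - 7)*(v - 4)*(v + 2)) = v - 4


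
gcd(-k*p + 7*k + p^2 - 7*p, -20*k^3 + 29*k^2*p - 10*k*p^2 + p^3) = -k + p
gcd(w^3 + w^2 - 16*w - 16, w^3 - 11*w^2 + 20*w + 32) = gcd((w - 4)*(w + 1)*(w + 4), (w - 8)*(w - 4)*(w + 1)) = w^2 - 3*w - 4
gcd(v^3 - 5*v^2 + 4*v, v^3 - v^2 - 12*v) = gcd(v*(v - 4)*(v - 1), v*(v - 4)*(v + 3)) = v^2 - 4*v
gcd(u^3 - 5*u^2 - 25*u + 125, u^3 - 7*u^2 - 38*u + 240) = u - 5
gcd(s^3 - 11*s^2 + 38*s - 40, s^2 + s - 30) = s - 5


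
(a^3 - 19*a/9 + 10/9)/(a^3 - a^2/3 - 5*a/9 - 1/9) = (9*a^2 + 9*a - 10)/(9*a^2 + 6*a + 1)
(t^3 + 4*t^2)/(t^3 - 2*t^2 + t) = t*(t + 4)/(t^2 - 2*t + 1)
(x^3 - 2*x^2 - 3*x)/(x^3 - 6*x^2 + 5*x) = (x^2 - 2*x - 3)/(x^2 - 6*x + 5)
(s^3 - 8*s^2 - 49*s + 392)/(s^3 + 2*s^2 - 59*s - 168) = (s - 7)/(s + 3)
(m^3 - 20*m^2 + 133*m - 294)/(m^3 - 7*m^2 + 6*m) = (m^2 - 14*m + 49)/(m*(m - 1))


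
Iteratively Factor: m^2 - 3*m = (m - 3)*(m)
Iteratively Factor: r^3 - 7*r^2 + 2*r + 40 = (r - 4)*(r^2 - 3*r - 10) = (r - 5)*(r - 4)*(r + 2)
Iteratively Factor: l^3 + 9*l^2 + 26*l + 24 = (l + 3)*(l^2 + 6*l + 8) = (l + 2)*(l + 3)*(l + 4)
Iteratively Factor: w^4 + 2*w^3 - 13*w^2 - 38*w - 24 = (w + 3)*(w^3 - w^2 - 10*w - 8) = (w - 4)*(w + 3)*(w^2 + 3*w + 2) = (w - 4)*(w + 1)*(w + 3)*(w + 2)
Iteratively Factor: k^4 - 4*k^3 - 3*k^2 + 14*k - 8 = (k - 4)*(k^3 - 3*k + 2) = (k - 4)*(k - 1)*(k^2 + k - 2) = (k - 4)*(k - 1)*(k + 2)*(k - 1)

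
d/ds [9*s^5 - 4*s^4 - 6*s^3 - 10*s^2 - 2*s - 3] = 45*s^4 - 16*s^3 - 18*s^2 - 20*s - 2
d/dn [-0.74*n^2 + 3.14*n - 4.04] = 3.14 - 1.48*n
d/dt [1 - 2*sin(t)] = -2*cos(t)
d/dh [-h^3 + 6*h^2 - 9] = 3*h*(4 - h)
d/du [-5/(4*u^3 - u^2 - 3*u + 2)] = 5*(12*u^2 - 2*u - 3)/(4*u^3 - u^2 - 3*u + 2)^2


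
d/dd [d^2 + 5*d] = 2*d + 5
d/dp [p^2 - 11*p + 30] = 2*p - 11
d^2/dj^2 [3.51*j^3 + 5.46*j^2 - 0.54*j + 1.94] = 21.06*j + 10.92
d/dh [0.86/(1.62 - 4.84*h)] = 4.1624/(4.84*h - 1.62)^2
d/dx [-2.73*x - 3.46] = -2.73000000000000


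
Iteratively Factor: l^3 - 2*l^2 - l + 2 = (l + 1)*(l^2 - 3*l + 2) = (l - 1)*(l + 1)*(l - 2)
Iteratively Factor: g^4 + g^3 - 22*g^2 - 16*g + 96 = (g + 4)*(g^3 - 3*g^2 - 10*g + 24) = (g - 2)*(g + 4)*(g^2 - g - 12) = (g - 2)*(g + 3)*(g + 4)*(g - 4)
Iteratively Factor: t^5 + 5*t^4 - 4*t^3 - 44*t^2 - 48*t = (t + 2)*(t^4 + 3*t^3 - 10*t^2 - 24*t) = (t + 2)^2*(t^3 + t^2 - 12*t) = (t + 2)^2*(t + 4)*(t^2 - 3*t) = (t - 3)*(t + 2)^2*(t + 4)*(t)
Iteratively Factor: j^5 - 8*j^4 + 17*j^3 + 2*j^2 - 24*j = (j)*(j^4 - 8*j^3 + 17*j^2 + 2*j - 24) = j*(j - 4)*(j^3 - 4*j^2 + j + 6) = j*(j - 4)*(j + 1)*(j^2 - 5*j + 6) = j*(j - 4)*(j - 2)*(j + 1)*(j - 3)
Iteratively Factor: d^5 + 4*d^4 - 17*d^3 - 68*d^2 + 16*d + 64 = (d + 4)*(d^4 - 17*d^2 + 16) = (d - 1)*(d + 4)*(d^3 + d^2 - 16*d - 16) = (d - 4)*(d - 1)*(d + 4)*(d^2 + 5*d + 4) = (d - 4)*(d - 1)*(d + 4)^2*(d + 1)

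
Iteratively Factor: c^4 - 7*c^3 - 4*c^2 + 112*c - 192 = (c - 3)*(c^3 - 4*c^2 - 16*c + 64) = (c - 3)*(c + 4)*(c^2 - 8*c + 16) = (c - 4)*(c - 3)*(c + 4)*(c - 4)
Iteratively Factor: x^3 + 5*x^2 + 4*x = (x)*(x^2 + 5*x + 4) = x*(x + 4)*(x + 1)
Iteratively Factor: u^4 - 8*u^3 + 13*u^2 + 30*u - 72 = (u - 3)*(u^3 - 5*u^2 - 2*u + 24) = (u - 3)^2*(u^2 - 2*u - 8) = (u - 3)^2*(u + 2)*(u - 4)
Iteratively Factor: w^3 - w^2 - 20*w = (w + 4)*(w^2 - 5*w) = (w - 5)*(w + 4)*(w)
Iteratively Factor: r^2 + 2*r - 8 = (r - 2)*(r + 4)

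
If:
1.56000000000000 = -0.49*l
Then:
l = -3.18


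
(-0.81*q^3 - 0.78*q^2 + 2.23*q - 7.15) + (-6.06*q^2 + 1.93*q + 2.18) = -0.81*q^3 - 6.84*q^2 + 4.16*q - 4.97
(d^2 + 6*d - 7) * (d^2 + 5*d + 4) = d^4 + 11*d^3 + 27*d^2 - 11*d - 28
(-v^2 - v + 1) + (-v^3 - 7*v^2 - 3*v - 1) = -v^3 - 8*v^2 - 4*v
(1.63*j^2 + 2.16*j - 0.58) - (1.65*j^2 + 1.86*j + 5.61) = -0.02*j^2 + 0.3*j - 6.19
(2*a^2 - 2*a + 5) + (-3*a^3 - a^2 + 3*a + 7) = -3*a^3 + a^2 + a + 12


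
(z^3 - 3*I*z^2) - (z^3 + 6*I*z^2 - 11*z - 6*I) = -9*I*z^2 + 11*z + 6*I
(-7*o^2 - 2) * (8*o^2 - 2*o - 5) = -56*o^4 + 14*o^3 + 19*o^2 + 4*o + 10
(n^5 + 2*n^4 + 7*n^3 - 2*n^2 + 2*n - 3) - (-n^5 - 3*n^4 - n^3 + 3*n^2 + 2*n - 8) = 2*n^5 + 5*n^4 + 8*n^3 - 5*n^2 + 5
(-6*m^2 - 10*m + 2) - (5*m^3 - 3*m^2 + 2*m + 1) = -5*m^3 - 3*m^2 - 12*m + 1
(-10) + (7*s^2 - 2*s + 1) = 7*s^2 - 2*s - 9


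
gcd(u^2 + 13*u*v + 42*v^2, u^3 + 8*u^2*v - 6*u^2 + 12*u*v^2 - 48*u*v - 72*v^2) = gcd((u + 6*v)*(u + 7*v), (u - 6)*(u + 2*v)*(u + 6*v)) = u + 6*v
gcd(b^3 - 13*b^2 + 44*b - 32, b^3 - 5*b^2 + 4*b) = b^2 - 5*b + 4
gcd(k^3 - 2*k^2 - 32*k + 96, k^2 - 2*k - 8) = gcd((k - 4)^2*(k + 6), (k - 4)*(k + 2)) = k - 4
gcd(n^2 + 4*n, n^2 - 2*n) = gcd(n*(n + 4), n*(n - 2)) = n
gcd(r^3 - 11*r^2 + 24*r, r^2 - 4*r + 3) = r - 3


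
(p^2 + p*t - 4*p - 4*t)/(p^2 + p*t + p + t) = (p - 4)/(p + 1)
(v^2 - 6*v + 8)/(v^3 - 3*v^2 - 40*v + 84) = (v - 4)/(v^2 - v - 42)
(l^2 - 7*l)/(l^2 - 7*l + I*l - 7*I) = l/(l + I)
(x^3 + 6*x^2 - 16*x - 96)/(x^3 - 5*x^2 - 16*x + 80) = (x + 6)/(x - 5)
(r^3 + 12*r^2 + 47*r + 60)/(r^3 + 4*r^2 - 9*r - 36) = (r + 5)/(r - 3)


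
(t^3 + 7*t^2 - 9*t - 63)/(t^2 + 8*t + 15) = (t^2 + 4*t - 21)/(t + 5)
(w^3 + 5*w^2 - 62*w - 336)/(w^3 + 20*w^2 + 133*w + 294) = (w - 8)/(w + 7)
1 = 1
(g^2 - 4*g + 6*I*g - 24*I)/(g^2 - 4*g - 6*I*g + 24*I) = (g + 6*I)/(g - 6*I)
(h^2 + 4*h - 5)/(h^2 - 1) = (h + 5)/(h + 1)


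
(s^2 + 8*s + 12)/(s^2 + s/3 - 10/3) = 3*(s + 6)/(3*s - 5)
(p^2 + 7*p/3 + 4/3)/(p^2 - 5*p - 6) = (p + 4/3)/(p - 6)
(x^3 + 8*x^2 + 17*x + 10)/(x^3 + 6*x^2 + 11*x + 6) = (x + 5)/(x + 3)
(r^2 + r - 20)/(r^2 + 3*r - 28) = (r + 5)/(r + 7)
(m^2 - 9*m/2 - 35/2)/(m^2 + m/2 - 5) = (m - 7)/(m - 2)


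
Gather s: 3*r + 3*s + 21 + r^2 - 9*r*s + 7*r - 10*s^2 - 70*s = r^2 + 10*r - 10*s^2 + s*(-9*r - 67) + 21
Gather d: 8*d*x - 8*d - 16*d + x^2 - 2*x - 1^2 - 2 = d*(8*x - 24) + x^2 - 2*x - 3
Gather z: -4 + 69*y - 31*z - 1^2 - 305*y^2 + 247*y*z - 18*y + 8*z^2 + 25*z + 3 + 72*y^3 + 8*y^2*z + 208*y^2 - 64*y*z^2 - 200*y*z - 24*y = 72*y^3 - 97*y^2 + 27*y + z^2*(8 - 64*y) + z*(8*y^2 + 47*y - 6) - 2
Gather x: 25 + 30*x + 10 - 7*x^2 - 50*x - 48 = -7*x^2 - 20*x - 13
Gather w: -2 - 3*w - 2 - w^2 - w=-w^2 - 4*w - 4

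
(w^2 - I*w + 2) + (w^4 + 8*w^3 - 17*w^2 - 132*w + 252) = w^4 + 8*w^3 - 16*w^2 - 132*w - I*w + 254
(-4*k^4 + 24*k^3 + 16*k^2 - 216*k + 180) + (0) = -4*k^4 + 24*k^3 + 16*k^2 - 216*k + 180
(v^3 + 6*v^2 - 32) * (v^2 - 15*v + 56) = v^5 - 9*v^4 - 34*v^3 + 304*v^2 + 480*v - 1792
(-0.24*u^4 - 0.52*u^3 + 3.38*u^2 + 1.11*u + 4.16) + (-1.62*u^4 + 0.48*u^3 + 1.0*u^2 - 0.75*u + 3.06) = -1.86*u^4 - 0.04*u^3 + 4.38*u^2 + 0.36*u + 7.22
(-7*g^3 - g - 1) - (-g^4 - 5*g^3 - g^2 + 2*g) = g^4 - 2*g^3 + g^2 - 3*g - 1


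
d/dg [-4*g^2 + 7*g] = 7 - 8*g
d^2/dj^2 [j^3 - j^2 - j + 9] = 6*j - 2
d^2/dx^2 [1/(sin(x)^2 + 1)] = 2*(-2*sin(x)^4 + 5*sin(x)^2 - 1)/(sin(x)^2 + 1)^3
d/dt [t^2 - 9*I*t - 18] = 2*t - 9*I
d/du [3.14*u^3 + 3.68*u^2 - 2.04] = u*(9.42*u + 7.36)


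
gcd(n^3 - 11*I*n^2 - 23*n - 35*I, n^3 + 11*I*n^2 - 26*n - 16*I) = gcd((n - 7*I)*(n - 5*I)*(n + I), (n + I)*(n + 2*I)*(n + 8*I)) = n + I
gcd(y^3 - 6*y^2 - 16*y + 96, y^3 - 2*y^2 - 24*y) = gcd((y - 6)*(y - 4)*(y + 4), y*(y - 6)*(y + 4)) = y^2 - 2*y - 24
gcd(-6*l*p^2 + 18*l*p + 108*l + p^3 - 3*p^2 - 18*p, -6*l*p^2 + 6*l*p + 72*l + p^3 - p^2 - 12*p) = -6*l*p - 18*l + p^2 + 3*p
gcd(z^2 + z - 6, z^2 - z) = 1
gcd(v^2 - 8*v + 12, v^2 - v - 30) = v - 6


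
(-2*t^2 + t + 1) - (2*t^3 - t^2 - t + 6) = -2*t^3 - t^2 + 2*t - 5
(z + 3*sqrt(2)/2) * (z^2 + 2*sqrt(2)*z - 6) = z^3 + 7*sqrt(2)*z^2/2 - 9*sqrt(2)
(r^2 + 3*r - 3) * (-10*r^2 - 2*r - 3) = -10*r^4 - 32*r^3 + 21*r^2 - 3*r + 9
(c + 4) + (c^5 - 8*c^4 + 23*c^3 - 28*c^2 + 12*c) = c^5 - 8*c^4 + 23*c^3 - 28*c^2 + 13*c + 4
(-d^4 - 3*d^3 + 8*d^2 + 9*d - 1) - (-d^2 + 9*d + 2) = -d^4 - 3*d^3 + 9*d^2 - 3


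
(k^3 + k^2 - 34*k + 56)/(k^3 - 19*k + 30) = (k^2 + 3*k - 28)/(k^2 + 2*k - 15)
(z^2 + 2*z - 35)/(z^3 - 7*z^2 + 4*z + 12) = (z^2 + 2*z - 35)/(z^3 - 7*z^2 + 4*z + 12)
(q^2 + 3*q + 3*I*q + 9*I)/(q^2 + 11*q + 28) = (q^2 + 3*q*(1 + I) + 9*I)/(q^2 + 11*q + 28)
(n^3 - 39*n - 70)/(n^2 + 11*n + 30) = (n^2 - 5*n - 14)/(n + 6)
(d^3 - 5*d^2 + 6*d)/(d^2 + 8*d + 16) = d*(d^2 - 5*d + 6)/(d^2 + 8*d + 16)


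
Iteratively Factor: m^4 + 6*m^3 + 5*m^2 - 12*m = (m + 3)*(m^3 + 3*m^2 - 4*m) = (m + 3)*(m + 4)*(m^2 - m) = m*(m + 3)*(m + 4)*(m - 1)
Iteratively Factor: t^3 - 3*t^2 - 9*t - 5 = (t - 5)*(t^2 + 2*t + 1) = (t - 5)*(t + 1)*(t + 1)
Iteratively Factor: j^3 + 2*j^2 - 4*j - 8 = (j - 2)*(j^2 + 4*j + 4) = (j - 2)*(j + 2)*(j + 2)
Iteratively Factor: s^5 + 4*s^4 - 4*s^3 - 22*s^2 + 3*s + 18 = (s - 1)*(s^4 + 5*s^3 + s^2 - 21*s - 18) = (s - 1)*(s + 3)*(s^3 + 2*s^2 - 5*s - 6) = (s - 1)*(s + 1)*(s + 3)*(s^2 + s - 6) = (s - 2)*(s - 1)*(s + 1)*(s + 3)*(s + 3)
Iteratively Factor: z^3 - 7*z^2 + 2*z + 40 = (z + 2)*(z^2 - 9*z + 20) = (z - 5)*(z + 2)*(z - 4)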